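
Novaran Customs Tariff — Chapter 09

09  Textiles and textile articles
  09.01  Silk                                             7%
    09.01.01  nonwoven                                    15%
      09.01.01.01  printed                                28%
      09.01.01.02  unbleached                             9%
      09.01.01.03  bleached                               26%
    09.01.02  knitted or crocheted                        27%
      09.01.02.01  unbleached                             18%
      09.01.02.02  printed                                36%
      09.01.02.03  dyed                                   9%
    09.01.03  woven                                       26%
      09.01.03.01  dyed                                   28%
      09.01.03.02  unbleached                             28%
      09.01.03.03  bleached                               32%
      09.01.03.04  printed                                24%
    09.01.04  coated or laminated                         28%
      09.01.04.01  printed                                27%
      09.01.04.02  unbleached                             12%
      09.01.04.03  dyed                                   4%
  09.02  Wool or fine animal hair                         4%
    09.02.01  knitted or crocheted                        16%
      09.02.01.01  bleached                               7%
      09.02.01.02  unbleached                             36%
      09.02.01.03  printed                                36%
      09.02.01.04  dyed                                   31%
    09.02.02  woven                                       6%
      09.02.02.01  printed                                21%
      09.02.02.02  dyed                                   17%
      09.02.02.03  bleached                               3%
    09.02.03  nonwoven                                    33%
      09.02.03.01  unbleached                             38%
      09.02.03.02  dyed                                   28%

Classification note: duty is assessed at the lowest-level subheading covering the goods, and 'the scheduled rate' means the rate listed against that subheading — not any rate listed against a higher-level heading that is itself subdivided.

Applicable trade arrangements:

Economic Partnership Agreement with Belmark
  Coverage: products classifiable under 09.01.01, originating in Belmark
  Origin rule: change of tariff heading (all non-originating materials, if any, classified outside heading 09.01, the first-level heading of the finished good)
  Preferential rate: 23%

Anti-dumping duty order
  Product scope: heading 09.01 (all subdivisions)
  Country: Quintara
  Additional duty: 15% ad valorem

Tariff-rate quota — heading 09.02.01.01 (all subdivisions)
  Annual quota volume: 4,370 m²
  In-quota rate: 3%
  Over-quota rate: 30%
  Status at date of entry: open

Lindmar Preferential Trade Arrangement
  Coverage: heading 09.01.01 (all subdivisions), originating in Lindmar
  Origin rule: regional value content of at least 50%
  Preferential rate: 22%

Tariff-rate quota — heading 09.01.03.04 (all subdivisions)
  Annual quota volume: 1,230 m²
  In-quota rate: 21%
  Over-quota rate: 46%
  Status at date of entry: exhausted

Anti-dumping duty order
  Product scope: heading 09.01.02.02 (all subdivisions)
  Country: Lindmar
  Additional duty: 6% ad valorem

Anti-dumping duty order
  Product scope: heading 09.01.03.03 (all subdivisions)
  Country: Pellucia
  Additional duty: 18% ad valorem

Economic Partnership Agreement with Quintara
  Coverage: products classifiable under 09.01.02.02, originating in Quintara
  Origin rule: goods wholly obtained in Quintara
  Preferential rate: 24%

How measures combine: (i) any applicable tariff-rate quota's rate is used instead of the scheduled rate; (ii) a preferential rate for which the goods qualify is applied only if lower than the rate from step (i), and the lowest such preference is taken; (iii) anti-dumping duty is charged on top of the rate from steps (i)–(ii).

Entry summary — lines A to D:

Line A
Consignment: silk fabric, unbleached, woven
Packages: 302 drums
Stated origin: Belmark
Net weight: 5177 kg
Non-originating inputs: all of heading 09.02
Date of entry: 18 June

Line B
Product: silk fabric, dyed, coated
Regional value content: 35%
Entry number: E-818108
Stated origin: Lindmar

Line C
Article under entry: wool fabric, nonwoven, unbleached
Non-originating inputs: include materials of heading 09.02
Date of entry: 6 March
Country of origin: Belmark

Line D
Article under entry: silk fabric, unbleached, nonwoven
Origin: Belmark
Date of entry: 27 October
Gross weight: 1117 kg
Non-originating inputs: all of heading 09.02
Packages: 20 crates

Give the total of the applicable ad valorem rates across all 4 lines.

79%

Line A: silk → 09.01; woven → 09.01.03; unbleached → 09.01.03.02. Scheduled 28%. Belmark agreement on 09.01.01: 09.01.03.02 not covered. → 28%.
Line B: silk → 09.01; coated → 09.01.04; dyed → 09.01.04.03. Scheduled 4%. Lindmar agreement on 09.01.01: 09.01.04.03 not covered. → 4%.
Line C: wool → 09.02; nonwoven → 09.02.03; unbleached → 09.02.03.01. Scheduled 38%. Belmark agreement on 09.01.01: 09.02.03.01 not covered. → 38%.
Line D: silk → 09.01; nonwoven → 09.01.01; unbleached → 09.01.01.02. Scheduled 9%. Belmark agreement on 09.01.01: CTH met → 23% available; preference 23% not lower than 9% → no reduction. → 9%.
Sum: 28% + 4% + 38% + 9% = 79%.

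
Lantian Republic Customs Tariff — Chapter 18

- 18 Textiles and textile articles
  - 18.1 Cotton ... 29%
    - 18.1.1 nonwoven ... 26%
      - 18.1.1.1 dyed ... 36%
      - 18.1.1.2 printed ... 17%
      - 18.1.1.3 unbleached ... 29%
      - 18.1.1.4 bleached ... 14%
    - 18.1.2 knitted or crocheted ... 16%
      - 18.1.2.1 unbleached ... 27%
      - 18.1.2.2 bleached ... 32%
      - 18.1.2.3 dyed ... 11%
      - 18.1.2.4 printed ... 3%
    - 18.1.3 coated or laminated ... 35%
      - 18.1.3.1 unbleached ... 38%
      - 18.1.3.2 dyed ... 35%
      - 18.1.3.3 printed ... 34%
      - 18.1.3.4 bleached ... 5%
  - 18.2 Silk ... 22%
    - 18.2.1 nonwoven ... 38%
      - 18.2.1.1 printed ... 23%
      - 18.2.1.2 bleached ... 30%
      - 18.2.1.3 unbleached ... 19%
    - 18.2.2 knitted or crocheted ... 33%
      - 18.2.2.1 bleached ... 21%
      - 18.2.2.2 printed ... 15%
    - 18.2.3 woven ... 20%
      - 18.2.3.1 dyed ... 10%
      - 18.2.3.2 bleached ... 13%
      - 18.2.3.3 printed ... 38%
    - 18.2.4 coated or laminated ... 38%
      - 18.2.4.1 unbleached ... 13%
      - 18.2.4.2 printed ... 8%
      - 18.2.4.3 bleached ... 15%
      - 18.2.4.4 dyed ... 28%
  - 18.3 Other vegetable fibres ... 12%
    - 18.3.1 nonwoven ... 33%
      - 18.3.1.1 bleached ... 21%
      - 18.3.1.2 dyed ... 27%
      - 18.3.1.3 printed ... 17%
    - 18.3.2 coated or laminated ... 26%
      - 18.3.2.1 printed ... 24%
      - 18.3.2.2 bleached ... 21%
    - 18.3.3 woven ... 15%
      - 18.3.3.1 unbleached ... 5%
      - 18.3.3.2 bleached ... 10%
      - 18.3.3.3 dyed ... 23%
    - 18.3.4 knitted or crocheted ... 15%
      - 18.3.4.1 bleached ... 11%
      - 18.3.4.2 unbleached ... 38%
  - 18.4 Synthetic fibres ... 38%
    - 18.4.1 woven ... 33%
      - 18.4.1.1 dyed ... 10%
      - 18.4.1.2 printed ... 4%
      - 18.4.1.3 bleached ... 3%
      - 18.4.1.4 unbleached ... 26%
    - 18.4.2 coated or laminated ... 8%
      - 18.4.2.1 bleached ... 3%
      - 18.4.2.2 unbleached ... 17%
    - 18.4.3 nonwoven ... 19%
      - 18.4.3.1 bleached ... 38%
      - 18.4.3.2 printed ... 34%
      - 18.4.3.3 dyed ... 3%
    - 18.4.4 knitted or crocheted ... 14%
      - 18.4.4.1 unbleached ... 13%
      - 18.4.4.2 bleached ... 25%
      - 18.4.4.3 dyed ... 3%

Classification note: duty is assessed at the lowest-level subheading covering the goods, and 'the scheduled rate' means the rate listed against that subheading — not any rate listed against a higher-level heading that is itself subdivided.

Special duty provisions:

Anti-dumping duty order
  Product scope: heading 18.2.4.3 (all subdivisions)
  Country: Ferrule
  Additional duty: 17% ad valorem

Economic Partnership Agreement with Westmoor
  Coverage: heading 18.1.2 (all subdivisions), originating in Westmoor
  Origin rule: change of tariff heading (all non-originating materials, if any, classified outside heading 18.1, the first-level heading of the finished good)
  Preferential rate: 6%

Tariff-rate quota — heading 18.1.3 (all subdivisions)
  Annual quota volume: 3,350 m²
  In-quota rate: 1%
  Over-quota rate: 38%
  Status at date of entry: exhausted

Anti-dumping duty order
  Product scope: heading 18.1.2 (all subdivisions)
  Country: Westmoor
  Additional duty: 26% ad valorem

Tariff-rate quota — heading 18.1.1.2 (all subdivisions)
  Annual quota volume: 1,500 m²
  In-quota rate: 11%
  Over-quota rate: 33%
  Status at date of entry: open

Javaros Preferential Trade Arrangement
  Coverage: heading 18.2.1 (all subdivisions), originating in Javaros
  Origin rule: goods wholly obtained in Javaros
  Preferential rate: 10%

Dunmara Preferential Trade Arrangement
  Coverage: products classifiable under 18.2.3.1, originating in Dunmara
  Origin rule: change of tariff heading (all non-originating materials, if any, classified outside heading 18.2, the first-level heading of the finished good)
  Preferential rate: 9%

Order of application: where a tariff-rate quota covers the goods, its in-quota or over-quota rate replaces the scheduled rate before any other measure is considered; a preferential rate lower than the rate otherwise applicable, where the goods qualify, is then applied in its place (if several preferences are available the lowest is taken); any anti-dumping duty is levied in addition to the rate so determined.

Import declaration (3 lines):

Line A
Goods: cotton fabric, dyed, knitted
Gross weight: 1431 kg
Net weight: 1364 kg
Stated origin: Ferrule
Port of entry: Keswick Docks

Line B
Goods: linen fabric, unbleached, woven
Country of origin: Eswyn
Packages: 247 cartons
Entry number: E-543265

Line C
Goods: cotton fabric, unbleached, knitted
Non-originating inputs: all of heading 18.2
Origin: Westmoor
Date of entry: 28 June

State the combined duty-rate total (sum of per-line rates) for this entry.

48%

Line A: cotton → 18.1; knitted → 18.1.2; dyed → 18.1.2.3. Scheduled 11%. No special measure applies. → 11%.
Line B: linen → 18.3; woven → 18.3.3; unbleached → 18.3.3.1. Scheduled 5%. No special measure applies. → 5%.
Line C: cotton → 18.1; knitted → 18.1.2; unbleached → 18.1.2.1. Scheduled 27%. Westmoor agreement on 18.1.2: CTH met → 6% available; preferential 6%; anti-dumping (Westmoor, 18.1.2): +26%; total 6% + 26% = 32%. → 32%.
Sum: 11% + 5% + 32% = 48%.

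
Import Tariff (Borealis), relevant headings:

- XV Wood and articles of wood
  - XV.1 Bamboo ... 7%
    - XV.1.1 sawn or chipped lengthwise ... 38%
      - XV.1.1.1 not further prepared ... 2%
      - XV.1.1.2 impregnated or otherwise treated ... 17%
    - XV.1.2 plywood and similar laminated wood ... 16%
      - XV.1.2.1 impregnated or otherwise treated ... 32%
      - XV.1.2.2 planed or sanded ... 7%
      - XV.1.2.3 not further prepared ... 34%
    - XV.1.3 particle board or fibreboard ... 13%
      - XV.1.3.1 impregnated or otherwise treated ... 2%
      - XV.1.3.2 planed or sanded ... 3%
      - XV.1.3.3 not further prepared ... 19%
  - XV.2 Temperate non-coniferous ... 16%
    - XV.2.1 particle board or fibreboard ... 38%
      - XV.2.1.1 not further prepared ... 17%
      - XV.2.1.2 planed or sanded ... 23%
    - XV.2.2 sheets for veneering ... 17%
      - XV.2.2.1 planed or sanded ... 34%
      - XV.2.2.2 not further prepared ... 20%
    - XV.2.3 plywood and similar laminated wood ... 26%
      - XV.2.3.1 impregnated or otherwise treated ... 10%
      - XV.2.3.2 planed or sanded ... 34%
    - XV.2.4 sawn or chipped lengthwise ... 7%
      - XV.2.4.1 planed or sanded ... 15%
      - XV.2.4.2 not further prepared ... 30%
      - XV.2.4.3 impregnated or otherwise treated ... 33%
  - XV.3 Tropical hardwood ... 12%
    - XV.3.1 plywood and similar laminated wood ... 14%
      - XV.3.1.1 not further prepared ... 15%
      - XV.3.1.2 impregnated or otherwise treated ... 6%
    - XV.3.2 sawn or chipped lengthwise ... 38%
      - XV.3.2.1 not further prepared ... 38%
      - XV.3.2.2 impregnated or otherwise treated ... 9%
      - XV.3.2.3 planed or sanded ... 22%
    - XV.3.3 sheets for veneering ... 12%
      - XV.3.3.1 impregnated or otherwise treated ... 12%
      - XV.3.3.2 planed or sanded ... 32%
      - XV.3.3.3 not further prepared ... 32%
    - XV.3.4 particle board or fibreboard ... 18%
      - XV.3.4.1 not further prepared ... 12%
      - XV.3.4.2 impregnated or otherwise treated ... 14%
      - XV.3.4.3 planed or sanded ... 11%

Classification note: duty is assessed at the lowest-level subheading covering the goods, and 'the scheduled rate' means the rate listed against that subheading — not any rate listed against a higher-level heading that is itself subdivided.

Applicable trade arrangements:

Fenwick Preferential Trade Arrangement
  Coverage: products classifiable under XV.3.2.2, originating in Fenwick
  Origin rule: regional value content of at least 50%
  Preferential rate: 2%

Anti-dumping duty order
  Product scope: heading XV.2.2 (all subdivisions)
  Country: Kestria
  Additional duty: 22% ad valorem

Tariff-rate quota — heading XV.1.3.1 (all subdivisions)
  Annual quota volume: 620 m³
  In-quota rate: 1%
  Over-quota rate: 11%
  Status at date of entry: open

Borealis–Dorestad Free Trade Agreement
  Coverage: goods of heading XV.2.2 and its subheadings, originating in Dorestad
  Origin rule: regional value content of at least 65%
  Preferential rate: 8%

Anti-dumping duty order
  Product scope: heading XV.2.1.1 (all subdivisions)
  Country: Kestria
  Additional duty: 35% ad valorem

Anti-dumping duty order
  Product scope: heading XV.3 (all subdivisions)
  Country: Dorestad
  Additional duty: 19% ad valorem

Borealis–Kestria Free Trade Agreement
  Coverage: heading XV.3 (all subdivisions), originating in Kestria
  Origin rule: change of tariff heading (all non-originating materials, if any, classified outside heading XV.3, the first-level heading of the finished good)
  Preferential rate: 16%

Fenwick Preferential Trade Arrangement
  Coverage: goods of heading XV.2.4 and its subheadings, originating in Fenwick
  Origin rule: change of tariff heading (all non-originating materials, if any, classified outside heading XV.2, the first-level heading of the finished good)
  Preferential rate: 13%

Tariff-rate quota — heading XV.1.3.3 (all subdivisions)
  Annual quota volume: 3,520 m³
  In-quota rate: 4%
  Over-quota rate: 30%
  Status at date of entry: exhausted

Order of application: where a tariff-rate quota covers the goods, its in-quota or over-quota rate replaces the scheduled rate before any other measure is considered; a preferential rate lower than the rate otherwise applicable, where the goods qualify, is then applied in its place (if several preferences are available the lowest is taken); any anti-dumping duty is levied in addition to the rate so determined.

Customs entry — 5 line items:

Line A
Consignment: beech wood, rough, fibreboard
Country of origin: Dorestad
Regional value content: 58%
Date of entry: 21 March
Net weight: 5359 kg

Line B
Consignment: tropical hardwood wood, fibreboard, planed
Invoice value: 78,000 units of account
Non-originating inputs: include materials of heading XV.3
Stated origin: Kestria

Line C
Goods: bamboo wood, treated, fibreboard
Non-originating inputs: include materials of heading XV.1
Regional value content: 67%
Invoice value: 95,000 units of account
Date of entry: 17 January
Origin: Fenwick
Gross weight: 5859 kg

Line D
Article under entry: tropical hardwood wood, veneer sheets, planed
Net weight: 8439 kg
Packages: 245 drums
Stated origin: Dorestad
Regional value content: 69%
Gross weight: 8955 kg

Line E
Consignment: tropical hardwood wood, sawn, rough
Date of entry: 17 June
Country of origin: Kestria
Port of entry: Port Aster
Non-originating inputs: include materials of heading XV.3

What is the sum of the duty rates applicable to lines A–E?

118%

Line A: beech → XV.2; fibreboard → XV.2.1; rough → XV.2.1.1. Scheduled 17%. Dorestad agreement on XV.2.2: XV.2.1.1 not covered. → 17%.
Line B: tropical hardwood → XV.3; fibreboard → XV.3.4; planed → XV.3.4.3. Scheduled 11%. Kestria agreement on XV.3: CTH not met. → 11%.
Line C: bamboo → XV.1; fibreboard → XV.1.3; treated → XV.1.3.1. Scheduled 2%. quota on XV.1.3.1 open → in-quota 1%; Fenwick agreement on XV.3.2.2: XV.1.3.1 not covered; Fenwick agreement on XV.2.4: XV.1.3.1 not covered. → 1%.
Line D: tropical hardwood → XV.3; veneer sheets → XV.3.3; planed → XV.3.3.2. Scheduled 32%. Dorestad agreement on XV.2.2: XV.3.3.2 not covered; anti-dumping (Dorestad, XV.3): +19%; total 32% + 19% = 51%. → 51%.
Line E: tropical hardwood → XV.3; sawn → XV.3.2; rough → XV.3.2.1. Scheduled 38%. Kestria agreement on XV.3: CTH not met. → 38%.
Sum: 17% + 11% + 1% + 51% + 38% = 118%.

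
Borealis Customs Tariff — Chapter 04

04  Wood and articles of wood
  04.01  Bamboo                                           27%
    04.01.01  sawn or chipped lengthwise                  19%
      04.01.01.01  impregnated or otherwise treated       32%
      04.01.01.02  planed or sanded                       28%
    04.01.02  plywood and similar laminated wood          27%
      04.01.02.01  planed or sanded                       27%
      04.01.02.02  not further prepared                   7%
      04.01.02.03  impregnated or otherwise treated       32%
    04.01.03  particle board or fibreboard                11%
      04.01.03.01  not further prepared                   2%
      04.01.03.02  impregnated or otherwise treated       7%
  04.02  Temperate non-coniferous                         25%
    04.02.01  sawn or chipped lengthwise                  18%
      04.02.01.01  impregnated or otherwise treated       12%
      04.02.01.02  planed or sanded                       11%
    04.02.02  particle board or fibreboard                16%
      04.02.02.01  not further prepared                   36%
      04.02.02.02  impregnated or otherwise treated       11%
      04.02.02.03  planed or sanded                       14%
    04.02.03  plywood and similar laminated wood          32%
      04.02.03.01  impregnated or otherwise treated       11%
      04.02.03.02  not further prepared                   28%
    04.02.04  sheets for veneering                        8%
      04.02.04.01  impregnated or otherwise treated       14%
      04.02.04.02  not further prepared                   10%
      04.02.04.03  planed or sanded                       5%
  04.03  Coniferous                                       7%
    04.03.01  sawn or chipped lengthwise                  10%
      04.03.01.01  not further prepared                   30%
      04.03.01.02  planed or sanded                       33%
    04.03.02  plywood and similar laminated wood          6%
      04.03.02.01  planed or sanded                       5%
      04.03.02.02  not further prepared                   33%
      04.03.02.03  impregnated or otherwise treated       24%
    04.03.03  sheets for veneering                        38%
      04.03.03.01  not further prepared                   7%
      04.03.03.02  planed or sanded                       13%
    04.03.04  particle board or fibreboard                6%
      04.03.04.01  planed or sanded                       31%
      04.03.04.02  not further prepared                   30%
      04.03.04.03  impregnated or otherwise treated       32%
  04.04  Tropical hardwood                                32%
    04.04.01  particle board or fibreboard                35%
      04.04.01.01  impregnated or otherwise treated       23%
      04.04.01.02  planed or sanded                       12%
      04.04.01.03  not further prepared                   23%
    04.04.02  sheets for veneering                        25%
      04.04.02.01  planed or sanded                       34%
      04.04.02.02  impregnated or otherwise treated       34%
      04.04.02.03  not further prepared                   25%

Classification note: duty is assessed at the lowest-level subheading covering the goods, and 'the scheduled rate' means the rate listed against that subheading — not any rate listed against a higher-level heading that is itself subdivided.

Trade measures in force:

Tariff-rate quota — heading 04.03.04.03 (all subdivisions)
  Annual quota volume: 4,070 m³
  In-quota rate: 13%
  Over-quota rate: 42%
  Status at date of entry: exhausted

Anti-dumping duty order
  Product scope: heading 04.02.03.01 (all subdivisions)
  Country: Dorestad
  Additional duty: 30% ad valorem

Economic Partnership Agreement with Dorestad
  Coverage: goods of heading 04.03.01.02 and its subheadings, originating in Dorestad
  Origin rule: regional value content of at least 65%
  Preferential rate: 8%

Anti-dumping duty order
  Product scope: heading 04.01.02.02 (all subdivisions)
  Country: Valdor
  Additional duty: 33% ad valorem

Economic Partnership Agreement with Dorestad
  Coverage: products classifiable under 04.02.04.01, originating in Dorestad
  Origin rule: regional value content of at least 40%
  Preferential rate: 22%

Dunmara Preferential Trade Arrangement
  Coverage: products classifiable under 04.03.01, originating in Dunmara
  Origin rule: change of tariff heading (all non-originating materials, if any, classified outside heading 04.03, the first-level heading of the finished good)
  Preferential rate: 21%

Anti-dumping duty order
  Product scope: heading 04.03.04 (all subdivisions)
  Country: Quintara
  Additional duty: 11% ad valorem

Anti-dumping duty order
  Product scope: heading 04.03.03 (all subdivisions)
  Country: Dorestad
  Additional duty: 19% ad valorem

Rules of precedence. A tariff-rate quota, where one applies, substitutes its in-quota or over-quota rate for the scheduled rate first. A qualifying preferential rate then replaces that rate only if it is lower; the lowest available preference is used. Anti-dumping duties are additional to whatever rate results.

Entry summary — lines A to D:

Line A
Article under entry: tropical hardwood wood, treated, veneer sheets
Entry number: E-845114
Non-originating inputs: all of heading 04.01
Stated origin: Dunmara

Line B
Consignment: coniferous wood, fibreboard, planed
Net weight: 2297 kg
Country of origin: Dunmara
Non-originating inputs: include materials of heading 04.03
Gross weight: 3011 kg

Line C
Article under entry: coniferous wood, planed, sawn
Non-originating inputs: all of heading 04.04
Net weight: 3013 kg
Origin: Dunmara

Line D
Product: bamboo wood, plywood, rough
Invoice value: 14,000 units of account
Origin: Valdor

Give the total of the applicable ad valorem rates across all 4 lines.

126%

Line A: tropical hardwood → 04.04; veneer sheets → 04.04.02; treated → 04.04.02.02. Scheduled 34%. Dunmara agreement on 04.03.01: 04.04.02.02 not covered. → 34%.
Line B: coniferous → 04.03; fibreboard → 04.03.04; planed → 04.03.04.01. Scheduled 31%. Dunmara agreement on 04.03.01: 04.03.04.01 not covered. → 31%.
Line C: coniferous → 04.03; sawn → 04.03.01; planed → 04.03.01.02. Scheduled 33%. Dunmara agreement on 04.03.01: CTH met → 21% available; preferential 21%. → 21%.
Line D: bamboo → 04.01; plywood → 04.01.02; rough → 04.01.02.02. Scheduled 7%. anti-dumping (Valdor, 04.01.02.02): +33%; total 7% + 33% = 40%. → 40%.
Sum: 34% + 31% + 21% + 40% = 126%.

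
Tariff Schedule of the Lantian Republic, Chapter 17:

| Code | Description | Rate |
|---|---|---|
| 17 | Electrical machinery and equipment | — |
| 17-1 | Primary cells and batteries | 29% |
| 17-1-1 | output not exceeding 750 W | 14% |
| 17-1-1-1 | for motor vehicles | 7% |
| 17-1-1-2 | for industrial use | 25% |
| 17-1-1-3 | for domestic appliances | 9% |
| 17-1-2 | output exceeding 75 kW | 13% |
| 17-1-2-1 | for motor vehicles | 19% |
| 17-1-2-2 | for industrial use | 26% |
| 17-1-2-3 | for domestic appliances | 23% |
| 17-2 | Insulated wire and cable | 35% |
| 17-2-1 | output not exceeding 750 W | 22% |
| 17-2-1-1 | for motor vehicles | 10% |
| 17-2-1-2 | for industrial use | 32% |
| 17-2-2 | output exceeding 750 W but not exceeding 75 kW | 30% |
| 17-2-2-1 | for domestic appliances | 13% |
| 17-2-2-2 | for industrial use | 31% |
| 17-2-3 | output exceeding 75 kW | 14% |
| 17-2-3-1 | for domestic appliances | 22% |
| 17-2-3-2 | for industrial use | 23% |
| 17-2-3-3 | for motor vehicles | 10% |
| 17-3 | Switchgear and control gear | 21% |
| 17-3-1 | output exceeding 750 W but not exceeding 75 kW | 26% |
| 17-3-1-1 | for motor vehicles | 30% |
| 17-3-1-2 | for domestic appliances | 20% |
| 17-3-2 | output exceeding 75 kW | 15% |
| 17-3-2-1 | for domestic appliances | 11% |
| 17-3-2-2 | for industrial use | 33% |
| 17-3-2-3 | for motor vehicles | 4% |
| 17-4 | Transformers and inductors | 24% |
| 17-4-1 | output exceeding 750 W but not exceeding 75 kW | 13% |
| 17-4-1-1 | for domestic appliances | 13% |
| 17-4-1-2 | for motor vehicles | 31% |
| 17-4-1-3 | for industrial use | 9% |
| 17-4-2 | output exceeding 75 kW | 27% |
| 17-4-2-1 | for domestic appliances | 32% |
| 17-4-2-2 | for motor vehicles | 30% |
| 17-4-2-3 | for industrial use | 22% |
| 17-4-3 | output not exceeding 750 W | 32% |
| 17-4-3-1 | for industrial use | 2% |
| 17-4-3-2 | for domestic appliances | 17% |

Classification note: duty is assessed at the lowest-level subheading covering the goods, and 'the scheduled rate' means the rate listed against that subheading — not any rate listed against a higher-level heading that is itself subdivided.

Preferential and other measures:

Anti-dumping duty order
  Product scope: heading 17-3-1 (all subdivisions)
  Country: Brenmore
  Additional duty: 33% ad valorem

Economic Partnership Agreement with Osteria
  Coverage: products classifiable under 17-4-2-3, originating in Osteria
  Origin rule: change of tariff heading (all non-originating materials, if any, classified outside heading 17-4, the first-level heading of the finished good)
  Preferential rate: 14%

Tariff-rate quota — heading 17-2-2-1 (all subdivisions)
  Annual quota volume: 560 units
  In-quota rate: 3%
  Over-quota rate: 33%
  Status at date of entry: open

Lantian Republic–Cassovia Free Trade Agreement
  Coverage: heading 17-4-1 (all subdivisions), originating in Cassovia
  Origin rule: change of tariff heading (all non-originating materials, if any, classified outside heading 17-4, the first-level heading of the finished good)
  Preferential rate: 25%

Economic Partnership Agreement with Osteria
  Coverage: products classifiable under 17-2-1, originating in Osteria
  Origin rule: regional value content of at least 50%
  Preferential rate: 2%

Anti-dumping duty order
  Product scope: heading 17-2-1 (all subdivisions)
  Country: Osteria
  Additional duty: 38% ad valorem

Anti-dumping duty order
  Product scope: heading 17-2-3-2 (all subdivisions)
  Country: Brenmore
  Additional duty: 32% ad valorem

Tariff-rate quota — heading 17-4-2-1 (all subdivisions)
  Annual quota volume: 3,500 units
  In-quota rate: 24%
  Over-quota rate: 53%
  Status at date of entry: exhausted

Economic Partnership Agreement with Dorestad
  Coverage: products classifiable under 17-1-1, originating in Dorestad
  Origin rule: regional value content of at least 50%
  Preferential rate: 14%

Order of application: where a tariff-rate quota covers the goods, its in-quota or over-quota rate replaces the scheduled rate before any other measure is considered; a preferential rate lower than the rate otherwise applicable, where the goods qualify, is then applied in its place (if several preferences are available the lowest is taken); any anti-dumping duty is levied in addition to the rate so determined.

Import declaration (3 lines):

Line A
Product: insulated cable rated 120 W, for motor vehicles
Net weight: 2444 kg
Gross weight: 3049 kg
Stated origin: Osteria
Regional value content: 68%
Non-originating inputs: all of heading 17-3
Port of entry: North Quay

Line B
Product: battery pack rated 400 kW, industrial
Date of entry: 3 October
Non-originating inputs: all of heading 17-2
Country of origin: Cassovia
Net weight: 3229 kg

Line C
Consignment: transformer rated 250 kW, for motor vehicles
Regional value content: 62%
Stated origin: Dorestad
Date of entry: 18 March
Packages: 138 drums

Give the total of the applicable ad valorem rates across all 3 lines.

96%

Line A: insulated cable → 17-2; rated 120 W → 17-2-1; for motor vehicles → 17-2-1-1. Scheduled 10%. Osteria agreement on 17-4-2-3: 17-2-1-1 not covered; Osteria agreement on 17-2-1: RVC ≥ 50% → 2% available; preferential 2%; anti-dumping (Osteria, 17-2-1): +38%; total 2% + 38% = 40%. → 40%.
Line B: battery pack → 17-1; rated 400 kW → 17-1-2; industrial → 17-1-2-2. Scheduled 26%. Cassovia agreement on 17-4-1: 17-1-2-2 not covered. → 26%.
Line C: transformer → 17-4; rated 250 kW → 17-4-2; for motor vehicles → 17-4-2-2. Scheduled 30%. Dorestad agreement on 17-1-1: 17-4-2-2 not covered. → 30%.
Sum: 40% + 26% + 30% = 96%.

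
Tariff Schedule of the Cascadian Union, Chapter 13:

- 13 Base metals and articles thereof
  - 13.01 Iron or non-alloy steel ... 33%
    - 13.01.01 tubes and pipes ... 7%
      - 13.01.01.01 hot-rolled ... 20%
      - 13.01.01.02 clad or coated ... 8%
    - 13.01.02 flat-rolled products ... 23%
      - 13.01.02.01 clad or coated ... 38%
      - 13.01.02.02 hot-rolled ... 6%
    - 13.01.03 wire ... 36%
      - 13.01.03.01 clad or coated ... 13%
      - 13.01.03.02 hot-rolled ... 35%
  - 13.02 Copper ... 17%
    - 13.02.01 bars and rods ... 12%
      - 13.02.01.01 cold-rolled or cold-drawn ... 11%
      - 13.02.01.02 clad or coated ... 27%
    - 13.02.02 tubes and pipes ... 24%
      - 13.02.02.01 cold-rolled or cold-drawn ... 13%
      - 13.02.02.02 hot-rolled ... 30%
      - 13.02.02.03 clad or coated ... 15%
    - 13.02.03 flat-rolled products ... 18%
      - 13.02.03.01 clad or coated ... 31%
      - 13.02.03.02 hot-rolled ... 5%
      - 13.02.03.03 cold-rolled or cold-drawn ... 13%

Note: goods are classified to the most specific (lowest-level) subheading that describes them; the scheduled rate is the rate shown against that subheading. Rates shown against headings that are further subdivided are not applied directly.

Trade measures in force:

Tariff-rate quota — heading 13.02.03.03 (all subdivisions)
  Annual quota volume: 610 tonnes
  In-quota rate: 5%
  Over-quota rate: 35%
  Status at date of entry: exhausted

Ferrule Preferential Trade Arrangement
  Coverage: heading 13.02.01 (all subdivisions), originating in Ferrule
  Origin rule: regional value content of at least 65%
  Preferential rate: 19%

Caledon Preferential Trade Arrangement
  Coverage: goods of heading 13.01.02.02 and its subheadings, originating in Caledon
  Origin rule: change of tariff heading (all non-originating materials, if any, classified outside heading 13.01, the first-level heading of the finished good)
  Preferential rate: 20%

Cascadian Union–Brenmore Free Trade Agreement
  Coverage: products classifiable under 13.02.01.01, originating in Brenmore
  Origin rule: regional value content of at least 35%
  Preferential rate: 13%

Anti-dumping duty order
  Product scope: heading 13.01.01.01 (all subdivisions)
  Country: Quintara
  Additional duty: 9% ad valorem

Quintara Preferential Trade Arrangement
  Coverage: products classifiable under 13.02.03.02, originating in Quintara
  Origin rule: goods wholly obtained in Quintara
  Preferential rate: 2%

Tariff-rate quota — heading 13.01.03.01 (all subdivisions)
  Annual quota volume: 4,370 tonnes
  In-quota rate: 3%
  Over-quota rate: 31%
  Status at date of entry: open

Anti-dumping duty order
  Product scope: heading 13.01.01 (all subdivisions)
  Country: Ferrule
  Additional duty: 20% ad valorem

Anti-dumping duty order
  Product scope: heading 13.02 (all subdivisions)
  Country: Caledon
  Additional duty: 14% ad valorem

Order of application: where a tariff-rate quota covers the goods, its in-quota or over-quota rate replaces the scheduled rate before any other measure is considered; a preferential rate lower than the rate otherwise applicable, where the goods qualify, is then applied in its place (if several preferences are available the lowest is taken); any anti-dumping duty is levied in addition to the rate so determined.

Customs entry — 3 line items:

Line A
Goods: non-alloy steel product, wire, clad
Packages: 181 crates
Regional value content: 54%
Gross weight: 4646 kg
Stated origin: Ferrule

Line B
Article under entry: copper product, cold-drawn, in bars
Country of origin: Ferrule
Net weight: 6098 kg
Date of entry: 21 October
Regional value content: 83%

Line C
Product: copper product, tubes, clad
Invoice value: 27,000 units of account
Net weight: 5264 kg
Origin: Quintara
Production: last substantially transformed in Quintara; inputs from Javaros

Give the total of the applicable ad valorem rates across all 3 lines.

29%

Line A: non-alloy steel → 13.01; wire → 13.01.03; clad → 13.01.03.01. Scheduled 13%. quota on 13.01.03.01 open → in-quota 3%; Ferrule agreement on 13.02.01: 13.01.03.01 not covered. → 3%.
Line B: copper → 13.02; in bars → 13.02.01; cold-drawn → 13.02.01.01. Scheduled 11%. Ferrule agreement on 13.02.01: RVC ≥ 65% → 19% available; preference 19% not lower than 11% → no reduction. → 11%.
Line C: copper → 13.02; tubes → 13.02.02; clad → 13.02.02.03. Scheduled 15%. Quintara agreement on 13.02.03.02: 13.02.02.03 not covered. → 15%.
Sum: 3% + 11% + 15% = 29%.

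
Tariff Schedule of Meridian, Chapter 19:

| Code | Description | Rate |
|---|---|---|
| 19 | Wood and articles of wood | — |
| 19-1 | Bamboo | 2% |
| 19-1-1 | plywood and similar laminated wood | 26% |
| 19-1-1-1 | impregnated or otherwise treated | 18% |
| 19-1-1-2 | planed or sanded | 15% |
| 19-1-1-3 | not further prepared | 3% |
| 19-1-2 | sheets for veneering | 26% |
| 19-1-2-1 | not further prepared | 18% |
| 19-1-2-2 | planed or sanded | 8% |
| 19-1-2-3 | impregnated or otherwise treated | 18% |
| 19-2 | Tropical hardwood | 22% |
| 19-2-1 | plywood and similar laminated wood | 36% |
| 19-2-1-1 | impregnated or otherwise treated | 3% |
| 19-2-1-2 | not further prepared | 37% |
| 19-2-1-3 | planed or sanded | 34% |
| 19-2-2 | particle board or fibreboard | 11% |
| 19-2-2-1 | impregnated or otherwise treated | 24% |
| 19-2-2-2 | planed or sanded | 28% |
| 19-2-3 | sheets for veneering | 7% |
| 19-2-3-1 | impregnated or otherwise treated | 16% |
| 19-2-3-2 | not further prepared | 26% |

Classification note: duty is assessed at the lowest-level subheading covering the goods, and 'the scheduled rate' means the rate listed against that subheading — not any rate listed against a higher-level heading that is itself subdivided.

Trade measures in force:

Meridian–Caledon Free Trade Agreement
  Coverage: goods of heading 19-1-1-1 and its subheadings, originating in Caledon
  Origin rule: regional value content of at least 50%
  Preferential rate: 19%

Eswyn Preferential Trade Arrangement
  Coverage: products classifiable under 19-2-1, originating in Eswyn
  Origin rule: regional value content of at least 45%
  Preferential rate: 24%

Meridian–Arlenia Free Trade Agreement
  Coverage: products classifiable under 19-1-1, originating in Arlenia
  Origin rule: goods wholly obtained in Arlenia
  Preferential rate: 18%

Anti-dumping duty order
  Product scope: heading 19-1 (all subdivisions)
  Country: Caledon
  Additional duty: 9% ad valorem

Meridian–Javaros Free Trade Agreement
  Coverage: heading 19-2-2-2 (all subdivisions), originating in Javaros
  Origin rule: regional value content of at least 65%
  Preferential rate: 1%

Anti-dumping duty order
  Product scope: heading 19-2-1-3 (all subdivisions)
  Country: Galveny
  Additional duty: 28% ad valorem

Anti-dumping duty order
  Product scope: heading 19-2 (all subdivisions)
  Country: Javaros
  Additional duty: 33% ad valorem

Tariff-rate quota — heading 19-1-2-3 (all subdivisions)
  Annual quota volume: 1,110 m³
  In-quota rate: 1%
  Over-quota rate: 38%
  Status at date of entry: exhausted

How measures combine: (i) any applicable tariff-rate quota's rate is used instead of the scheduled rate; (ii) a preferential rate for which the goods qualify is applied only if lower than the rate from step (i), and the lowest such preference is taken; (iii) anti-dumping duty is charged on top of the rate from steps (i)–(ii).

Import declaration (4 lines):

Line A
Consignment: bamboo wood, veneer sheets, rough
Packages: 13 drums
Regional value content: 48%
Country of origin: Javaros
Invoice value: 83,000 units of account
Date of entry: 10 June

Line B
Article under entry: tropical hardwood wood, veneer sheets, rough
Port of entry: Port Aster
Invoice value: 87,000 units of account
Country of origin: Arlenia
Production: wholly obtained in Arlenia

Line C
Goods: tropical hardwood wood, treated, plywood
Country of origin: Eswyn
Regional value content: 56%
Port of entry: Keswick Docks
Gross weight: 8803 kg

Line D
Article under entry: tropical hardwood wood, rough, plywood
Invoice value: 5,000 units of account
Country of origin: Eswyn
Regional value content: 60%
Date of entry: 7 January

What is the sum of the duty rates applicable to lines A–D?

Line A: bamboo → 19-1; veneer sheets → 19-1-2; rough → 19-1-2-1. Scheduled 18%. Javaros agreement on 19-2-2-2: 19-1-2-1 not covered. → 18%.
Line B: tropical hardwood → 19-2; veneer sheets → 19-2-3; rough → 19-2-3-2. Scheduled 26%. Arlenia agreement on 19-1-1: 19-2-3-2 not covered. → 26%.
Line C: tropical hardwood → 19-2; plywood → 19-2-1; treated → 19-2-1-1. Scheduled 3%. Eswyn agreement on 19-2-1: RVC ≥ 45% → 24% available; preference 24% not lower than 3% → no reduction. → 3%.
Line D: tropical hardwood → 19-2; plywood → 19-2-1; rough → 19-2-1-2. Scheduled 37%. Eswyn agreement on 19-2-1: RVC ≥ 45% → 24% available; preferential 24%. → 24%.
Sum: 18% + 26% + 3% + 24% = 71%.

71%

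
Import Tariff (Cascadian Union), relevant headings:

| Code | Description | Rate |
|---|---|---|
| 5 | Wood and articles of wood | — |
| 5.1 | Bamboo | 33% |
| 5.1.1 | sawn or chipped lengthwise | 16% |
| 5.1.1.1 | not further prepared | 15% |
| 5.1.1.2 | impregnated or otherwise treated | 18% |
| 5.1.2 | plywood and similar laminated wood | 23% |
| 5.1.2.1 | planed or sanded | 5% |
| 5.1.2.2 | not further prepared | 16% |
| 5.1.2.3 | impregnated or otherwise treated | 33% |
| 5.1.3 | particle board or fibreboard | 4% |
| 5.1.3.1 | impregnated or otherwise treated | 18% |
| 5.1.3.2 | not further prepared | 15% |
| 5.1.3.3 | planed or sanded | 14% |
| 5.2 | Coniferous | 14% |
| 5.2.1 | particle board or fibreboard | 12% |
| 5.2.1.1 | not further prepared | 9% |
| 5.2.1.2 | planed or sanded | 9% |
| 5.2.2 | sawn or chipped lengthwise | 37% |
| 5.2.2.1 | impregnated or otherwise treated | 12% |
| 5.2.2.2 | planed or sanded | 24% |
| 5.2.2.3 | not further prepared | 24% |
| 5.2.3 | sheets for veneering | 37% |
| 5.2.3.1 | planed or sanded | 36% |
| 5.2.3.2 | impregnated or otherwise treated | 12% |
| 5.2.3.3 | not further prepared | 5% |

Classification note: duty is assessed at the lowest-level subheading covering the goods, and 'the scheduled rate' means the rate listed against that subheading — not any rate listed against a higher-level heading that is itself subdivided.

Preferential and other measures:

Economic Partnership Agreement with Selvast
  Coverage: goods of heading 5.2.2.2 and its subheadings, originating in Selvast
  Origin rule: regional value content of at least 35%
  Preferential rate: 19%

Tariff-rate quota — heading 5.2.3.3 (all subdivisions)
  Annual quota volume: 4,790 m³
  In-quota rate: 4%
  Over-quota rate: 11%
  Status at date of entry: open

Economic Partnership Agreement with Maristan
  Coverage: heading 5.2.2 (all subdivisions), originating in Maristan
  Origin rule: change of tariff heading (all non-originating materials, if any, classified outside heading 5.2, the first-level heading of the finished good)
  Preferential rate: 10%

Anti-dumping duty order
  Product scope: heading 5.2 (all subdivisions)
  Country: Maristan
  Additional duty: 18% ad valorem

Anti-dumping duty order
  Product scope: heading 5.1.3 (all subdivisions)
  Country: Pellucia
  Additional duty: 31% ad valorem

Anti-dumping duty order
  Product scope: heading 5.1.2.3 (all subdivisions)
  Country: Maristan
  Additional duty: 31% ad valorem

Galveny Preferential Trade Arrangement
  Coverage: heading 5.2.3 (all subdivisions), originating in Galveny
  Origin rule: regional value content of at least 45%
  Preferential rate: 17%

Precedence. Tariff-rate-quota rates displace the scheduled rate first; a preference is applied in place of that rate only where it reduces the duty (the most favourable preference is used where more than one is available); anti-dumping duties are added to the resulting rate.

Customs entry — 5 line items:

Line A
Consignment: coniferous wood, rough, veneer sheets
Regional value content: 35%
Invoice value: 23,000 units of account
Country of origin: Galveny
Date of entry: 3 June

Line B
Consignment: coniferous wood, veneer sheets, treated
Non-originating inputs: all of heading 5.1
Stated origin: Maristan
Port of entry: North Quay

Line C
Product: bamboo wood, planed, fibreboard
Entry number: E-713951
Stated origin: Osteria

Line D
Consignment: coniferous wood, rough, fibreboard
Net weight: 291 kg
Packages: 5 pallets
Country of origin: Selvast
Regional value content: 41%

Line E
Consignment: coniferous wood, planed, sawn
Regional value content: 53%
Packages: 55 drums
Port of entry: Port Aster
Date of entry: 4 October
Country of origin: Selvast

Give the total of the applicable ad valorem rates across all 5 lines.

Line A: coniferous → 5.2; veneer sheets → 5.2.3; rough → 5.2.3.3. Scheduled 5%. quota on 5.2.3.3 open → in-quota 4%; Galveny agreement on 5.2.3: RVC < 45%. → 4%.
Line B: coniferous → 5.2; veneer sheets → 5.2.3; treated → 5.2.3.2. Scheduled 12%. Maristan agreement on 5.2.2: 5.2.3.2 not covered; anti-dumping (Maristan, 5.2): +18%; total 12% + 18% = 30%. → 30%.
Line C: bamboo → 5.1; fibreboard → 5.1.3; planed → 5.1.3.3. Scheduled 14%. No special measure applies. → 14%.
Line D: coniferous → 5.2; fibreboard → 5.2.1; rough → 5.2.1.1. Scheduled 9%. Selvast agreement on 5.2.2.2: 5.2.1.1 not covered. → 9%.
Line E: coniferous → 5.2; sawn → 5.2.2; planed → 5.2.2.2. Scheduled 24%. Selvast agreement on 5.2.2.2: RVC ≥ 35% → 19% available; preferential 19%. → 19%.
Sum: 4% + 30% + 14% + 9% + 19% = 76%.

76%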